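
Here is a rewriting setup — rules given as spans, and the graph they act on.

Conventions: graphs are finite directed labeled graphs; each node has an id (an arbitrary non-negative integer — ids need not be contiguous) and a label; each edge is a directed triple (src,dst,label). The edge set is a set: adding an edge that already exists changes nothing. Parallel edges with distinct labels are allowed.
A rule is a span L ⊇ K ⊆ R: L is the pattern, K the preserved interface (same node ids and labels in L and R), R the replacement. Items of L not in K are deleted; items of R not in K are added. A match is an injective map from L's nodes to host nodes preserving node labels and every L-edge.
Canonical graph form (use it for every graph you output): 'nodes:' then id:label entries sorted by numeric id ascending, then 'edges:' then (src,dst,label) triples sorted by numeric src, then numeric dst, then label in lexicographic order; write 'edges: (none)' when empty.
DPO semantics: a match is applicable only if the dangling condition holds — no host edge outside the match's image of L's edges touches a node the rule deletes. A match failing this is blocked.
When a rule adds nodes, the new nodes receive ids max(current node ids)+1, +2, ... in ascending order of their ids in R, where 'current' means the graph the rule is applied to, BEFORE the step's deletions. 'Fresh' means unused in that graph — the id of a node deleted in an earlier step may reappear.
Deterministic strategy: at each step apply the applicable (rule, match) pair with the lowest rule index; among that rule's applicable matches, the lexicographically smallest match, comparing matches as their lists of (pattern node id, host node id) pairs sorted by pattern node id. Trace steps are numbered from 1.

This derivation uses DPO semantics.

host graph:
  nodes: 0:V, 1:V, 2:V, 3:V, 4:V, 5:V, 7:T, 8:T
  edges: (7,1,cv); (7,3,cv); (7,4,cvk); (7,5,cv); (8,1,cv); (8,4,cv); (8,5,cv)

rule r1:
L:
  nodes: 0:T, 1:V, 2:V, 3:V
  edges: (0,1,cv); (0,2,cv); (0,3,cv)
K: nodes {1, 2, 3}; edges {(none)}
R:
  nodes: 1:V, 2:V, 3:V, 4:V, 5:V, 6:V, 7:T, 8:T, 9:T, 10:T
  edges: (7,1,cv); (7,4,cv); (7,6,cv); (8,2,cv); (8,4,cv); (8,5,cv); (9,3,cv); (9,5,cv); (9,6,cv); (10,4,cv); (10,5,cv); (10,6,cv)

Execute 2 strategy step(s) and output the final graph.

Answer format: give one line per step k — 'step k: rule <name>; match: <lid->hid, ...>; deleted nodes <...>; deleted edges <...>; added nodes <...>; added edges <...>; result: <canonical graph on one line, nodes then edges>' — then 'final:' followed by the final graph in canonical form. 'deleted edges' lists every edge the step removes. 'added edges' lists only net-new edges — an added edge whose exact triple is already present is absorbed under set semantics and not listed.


step 1: rule r1; match: 0->8, 1->1, 2->4, 3->5; deleted nodes 8; deleted edges (8,1,cv); (8,4,cv); (8,5,cv); added nodes 9, 10, 11, 12, 13, 14, 15; added edges (12,1,cv); (12,9,cv); (12,11,cv); (13,4,cv); (13,9,cv); (13,10,cv); (14,5,cv); (14,10,cv); (14,11,cv); (15,9,cv); (15,10,cv); (15,11,cv); result: nodes: 0:V, 1:V, 2:V, 3:V, 4:V, 5:V, 7:T, 9:V, 10:V, 11:V, 12:T, 13:T, 14:T, 15:T edges: (7,1,cv); (7,3,cv); (7,4,cvk); (7,5,cv); (12,1,cv); (12,9,cv); (12,11,cv); (13,4,cv); (13,9,cv); (13,10,cv); (14,5,cv); (14,10,cv); (14,11,cv); (15,9,cv); (15,10,cv); (15,11,cv)
step 2: rule r1; match: 0->12, 1->1, 2->9, 3->11; deleted nodes 12; deleted edges (12,1,cv); (12,9,cv); (12,11,cv); added nodes 16, 17, 18, 19, 20, 21, 22; added edges (19,1,cv); (19,16,cv); (19,18,cv); (20,9,cv); (20,16,cv); (20,17,cv); (21,11,cv); (21,17,cv); (21,18,cv); (22,16,cv); (22,17,cv); (22,18,cv); result: nodes: 0:V, 1:V, 2:V, 3:V, 4:V, 5:V, 7:T, 9:V, 10:V, 11:V, 13:T, 14:T, 15:T, 16:V, 17:V, 18:V, 19:T, 20:T, 21:T, 22:T edges: (7,1,cv); (7,3,cv); (7,4,cvk); (7,5,cv); (13,4,cv); (13,9,cv); (13,10,cv); (14,5,cv); (14,10,cv); (14,11,cv); (15,9,cv); (15,10,cv); (15,11,cv); (19,1,cv); (19,16,cv); (19,18,cv); (20,9,cv); (20,16,cv); (20,17,cv); (21,11,cv); (21,17,cv); (21,18,cv); (22,16,cv); (22,17,cv); (22,18,cv)
final:
nodes: 0:V, 1:V, 2:V, 3:V, 4:V, 5:V, 7:T, 9:V, 10:V, 11:V, 13:T, 14:T, 15:T, 16:V, 17:V, 18:V, 19:T, 20:T, 21:T, 22:T
edges: (7,1,cv); (7,3,cv); (7,4,cvk); (7,5,cv); (13,4,cv); (13,9,cv); (13,10,cv); (14,5,cv); (14,10,cv); (14,11,cv); (15,9,cv); (15,10,cv); (15,11,cv); (19,1,cv); (19,16,cv); (19,18,cv); (20,9,cv); (20,16,cv); (20,17,cv); (21,11,cv); (21,17,cv); (21,18,cv); (22,16,cv); (22,17,cv); (22,18,cv)


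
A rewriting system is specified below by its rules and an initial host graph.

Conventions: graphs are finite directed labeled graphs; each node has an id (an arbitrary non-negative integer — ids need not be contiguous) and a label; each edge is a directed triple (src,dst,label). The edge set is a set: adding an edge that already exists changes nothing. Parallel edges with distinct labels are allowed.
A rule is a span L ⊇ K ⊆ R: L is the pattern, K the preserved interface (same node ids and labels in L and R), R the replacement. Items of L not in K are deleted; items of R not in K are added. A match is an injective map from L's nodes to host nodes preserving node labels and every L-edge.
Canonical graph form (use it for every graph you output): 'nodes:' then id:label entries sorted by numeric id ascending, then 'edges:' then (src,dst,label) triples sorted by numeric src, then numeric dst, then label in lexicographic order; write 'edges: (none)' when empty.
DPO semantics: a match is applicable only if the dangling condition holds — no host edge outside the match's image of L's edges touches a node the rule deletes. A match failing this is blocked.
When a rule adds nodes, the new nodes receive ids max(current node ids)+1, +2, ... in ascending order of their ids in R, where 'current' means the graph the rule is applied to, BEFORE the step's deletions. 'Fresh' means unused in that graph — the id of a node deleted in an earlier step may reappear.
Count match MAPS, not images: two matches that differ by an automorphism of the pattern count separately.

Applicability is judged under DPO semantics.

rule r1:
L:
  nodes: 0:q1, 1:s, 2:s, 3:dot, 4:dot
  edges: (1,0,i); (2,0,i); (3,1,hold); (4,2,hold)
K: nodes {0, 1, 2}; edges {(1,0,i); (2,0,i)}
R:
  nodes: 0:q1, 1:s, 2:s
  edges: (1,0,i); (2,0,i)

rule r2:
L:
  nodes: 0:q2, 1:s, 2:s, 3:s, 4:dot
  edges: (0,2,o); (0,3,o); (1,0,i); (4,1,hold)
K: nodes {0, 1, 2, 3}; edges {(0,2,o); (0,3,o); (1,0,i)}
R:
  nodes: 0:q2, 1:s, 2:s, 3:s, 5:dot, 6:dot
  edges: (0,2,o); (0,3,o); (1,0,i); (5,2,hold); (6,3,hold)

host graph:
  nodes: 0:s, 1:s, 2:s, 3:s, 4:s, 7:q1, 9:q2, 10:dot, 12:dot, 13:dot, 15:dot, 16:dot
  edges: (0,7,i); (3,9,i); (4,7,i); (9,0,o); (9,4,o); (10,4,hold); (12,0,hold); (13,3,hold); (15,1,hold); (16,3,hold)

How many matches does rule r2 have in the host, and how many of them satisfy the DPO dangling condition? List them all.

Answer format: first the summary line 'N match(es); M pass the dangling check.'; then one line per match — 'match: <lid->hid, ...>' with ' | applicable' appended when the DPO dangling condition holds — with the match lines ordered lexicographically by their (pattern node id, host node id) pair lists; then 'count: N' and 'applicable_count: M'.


4 match(es); 4 pass the dangling check.
match: 0->9, 1->3, 2->0, 3->4, 4->13 | applicable
match: 0->9, 1->3, 2->0, 3->4, 4->16 | applicable
match: 0->9, 1->3, 2->4, 3->0, 4->13 | applicable
match: 0->9, 1->3, 2->4, 3->0, 4->16 | applicable
count: 4
applicable_count: 4


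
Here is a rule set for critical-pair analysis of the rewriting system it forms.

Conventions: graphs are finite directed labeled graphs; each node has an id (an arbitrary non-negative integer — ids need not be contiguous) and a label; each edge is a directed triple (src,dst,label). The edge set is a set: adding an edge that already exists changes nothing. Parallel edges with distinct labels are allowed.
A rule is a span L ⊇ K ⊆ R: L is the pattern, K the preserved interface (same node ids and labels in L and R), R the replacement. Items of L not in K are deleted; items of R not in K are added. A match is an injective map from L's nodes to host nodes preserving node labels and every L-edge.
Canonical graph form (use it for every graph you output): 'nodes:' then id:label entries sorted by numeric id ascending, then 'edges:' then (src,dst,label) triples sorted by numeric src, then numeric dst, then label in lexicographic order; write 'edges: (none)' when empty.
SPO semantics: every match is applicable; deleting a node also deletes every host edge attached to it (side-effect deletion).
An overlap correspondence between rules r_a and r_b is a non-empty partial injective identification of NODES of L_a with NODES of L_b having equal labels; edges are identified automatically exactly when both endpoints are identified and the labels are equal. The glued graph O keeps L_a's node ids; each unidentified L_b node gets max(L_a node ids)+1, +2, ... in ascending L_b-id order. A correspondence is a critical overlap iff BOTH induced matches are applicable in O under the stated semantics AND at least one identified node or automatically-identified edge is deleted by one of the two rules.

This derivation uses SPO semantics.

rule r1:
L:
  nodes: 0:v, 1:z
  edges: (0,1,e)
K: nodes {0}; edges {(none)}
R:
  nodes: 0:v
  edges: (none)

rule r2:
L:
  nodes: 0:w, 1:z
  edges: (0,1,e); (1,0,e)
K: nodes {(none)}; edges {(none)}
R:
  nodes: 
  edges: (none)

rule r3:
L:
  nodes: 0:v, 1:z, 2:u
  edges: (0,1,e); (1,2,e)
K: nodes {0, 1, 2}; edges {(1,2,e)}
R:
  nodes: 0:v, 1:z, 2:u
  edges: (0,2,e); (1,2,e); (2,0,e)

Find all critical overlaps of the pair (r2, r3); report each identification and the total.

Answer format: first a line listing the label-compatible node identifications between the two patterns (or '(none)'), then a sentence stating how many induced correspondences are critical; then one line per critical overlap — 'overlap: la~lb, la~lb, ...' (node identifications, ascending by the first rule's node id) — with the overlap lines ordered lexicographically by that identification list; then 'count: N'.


label-compatible node identifications between L(r2) and L(r3): 1~1
1 of the induced correspondences is a critical overlap of r2 and r3.
overlap: 1~1
count: 1


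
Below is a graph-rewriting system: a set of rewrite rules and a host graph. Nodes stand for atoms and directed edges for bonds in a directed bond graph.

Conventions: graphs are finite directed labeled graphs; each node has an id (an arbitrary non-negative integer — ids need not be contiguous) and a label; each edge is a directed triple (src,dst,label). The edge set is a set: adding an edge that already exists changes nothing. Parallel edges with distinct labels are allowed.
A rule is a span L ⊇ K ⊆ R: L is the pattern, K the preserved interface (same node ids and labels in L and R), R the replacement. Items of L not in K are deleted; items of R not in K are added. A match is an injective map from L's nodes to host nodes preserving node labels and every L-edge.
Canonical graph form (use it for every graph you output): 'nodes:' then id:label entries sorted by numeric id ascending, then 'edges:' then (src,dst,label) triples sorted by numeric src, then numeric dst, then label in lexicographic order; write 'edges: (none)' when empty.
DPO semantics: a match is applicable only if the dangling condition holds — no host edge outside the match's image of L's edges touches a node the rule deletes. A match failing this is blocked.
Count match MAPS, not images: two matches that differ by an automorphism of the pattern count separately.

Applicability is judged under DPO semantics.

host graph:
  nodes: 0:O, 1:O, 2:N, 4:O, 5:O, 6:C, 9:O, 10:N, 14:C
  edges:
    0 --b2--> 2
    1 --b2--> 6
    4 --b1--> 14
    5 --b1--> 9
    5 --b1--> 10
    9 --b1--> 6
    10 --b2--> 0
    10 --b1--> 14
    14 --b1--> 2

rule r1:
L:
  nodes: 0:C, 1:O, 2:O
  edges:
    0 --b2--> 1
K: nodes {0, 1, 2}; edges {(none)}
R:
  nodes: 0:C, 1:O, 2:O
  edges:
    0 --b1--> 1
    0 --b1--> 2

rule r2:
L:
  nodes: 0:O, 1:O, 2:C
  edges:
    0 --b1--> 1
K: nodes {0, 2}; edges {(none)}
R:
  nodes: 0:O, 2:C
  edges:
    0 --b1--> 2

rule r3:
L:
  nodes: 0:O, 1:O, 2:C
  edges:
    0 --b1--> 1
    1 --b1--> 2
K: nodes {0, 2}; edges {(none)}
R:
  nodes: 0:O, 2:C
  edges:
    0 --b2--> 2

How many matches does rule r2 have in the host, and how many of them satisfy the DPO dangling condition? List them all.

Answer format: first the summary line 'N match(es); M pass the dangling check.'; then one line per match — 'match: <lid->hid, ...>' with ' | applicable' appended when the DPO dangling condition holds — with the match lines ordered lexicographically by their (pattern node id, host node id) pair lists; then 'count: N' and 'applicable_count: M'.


2 match(es); 0 pass the dangling check.
match: 0->5, 1->9, 2->6
match: 0->5, 1->9, 2->14
count: 2
applicable_count: 0


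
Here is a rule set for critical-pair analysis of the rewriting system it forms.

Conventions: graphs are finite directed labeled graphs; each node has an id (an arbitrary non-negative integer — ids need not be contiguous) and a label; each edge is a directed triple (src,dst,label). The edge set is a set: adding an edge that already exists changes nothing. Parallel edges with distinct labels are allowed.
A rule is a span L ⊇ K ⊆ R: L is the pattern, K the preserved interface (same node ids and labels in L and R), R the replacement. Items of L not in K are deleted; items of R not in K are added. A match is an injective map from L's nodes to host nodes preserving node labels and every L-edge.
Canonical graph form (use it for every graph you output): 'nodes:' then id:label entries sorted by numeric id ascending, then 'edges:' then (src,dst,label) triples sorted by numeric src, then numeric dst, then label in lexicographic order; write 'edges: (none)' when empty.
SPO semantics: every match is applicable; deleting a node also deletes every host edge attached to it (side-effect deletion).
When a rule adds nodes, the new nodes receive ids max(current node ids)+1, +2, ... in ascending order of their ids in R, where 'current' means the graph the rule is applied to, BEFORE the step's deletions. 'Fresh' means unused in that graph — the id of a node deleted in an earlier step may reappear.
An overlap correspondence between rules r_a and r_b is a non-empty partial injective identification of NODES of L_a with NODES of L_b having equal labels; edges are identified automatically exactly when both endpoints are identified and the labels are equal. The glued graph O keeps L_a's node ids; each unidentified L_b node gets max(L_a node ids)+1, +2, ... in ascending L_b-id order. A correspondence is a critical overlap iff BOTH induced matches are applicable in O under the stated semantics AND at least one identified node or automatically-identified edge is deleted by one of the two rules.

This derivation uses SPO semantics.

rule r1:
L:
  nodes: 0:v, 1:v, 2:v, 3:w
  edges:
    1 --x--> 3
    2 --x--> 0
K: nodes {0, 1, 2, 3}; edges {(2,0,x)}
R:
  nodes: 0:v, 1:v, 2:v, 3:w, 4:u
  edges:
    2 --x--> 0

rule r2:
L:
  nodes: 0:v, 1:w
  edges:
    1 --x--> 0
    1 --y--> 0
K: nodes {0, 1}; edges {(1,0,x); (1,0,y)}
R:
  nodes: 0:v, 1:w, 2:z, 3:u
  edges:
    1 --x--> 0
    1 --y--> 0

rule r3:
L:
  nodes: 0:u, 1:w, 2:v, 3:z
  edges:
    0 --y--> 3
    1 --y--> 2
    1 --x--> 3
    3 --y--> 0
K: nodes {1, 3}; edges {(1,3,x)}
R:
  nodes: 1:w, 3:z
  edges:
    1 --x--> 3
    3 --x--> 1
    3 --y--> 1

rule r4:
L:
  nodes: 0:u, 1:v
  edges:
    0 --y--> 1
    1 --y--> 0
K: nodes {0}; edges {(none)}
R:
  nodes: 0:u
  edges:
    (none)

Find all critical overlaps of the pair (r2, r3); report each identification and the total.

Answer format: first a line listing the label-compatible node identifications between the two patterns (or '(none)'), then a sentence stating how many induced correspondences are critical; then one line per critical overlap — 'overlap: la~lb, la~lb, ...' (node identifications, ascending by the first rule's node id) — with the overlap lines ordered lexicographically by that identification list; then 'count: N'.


label-compatible node identifications between L(r2) and L(r3): 0~2, 1~1
2 of the induced correspondences are critical overlaps of r2 and r3.
overlap: 0~2
overlap: 0~2, 1~1
count: 2


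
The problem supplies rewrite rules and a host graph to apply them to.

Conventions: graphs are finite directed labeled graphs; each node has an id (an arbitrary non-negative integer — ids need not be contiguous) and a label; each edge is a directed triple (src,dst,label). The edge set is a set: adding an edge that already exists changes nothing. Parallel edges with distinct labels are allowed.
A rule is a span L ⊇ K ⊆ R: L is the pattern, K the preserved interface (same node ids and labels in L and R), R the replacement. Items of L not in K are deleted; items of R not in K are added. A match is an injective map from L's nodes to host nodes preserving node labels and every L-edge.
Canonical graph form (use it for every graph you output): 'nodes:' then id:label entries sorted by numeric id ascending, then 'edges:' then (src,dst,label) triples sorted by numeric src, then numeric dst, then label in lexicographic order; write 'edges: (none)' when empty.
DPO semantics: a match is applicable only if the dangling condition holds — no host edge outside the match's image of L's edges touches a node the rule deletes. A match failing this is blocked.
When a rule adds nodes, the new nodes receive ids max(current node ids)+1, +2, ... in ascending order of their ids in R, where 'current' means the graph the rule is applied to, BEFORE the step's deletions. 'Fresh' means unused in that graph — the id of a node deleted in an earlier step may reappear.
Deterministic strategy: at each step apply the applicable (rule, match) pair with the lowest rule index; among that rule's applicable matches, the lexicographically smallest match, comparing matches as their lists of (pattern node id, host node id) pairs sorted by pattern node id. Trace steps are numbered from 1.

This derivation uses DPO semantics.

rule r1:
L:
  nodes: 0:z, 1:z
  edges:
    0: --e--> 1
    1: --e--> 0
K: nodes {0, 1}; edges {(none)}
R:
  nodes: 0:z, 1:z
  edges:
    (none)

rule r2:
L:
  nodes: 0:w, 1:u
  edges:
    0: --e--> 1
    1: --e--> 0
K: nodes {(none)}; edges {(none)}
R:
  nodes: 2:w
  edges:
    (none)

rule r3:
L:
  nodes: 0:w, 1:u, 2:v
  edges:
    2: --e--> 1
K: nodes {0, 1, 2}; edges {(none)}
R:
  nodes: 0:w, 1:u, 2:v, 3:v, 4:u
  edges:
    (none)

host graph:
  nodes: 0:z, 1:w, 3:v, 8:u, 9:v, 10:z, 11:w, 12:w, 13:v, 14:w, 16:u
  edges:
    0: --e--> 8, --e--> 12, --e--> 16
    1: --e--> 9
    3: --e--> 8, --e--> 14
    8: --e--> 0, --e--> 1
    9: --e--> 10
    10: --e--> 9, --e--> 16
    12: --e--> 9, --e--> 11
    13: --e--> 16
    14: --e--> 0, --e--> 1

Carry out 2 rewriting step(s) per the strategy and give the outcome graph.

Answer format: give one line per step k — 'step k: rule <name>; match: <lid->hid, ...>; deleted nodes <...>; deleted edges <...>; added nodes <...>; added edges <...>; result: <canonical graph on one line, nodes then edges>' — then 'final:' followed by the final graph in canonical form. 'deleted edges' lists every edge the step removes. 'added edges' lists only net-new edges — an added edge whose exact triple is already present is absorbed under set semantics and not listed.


step 1: rule r3; match: 0->1, 1->8, 2->3; deleted nodes (none); deleted edges (3,8,e); added nodes 17, 18; added edges (none); result: nodes: 0:z, 1:w, 3:v, 8:u, 9:v, 10:z, 11:w, 12:w, 13:v, 14:w, 16:u, 17:v, 18:u edges: (0,8,e); (0,12,e); (0,16,e); (1,9,e); (3,14,e); (8,0,e); (8,1,e); (9,10,e); (10,9,e); (10,16,e); (12,9,e); (12,11,e); (13,16,e); (14,0,e); (14,1,e)
step 2: rule r3; match: 0->1, 1->16, 2->13; deleted nodes (none); deleted edges (13,16,e); added nodes 19, 20; added edges (none); result: nodes: 0:z, 1:w, 3:v, 8:u, 9:v, 10:z, 11:w, 12:w, 13:v, 14:w, 16:u, 17:v, 18:u, 19:v, 20:u edges: (0,8,e); (0,12,e); (0,16,e); (1,9,e); (3,14,e); (8,0,e); (8,1,e); (9,10,e); (10,9,e); (10,16,e); (12,9,e); (12,11,e); (14,0,e); (14,1,e)
final:
nodes: 0:z, 1:w, 3:v, 8:u, 9:v, 10:z, 11:w, 12:w, 13:v, 14:w, 16:u, 17:v, 18:u, 19:v, 20:u
edges: (0,8,e); (0,12,e); (0,16,e); (1,9,e); (3,14,e); (8,0,e); (8,1,e); (9,10,e); (10,9,e); (10,16,e); (12,9,e); (12,11,e); (14,0,e); (14,1,e)


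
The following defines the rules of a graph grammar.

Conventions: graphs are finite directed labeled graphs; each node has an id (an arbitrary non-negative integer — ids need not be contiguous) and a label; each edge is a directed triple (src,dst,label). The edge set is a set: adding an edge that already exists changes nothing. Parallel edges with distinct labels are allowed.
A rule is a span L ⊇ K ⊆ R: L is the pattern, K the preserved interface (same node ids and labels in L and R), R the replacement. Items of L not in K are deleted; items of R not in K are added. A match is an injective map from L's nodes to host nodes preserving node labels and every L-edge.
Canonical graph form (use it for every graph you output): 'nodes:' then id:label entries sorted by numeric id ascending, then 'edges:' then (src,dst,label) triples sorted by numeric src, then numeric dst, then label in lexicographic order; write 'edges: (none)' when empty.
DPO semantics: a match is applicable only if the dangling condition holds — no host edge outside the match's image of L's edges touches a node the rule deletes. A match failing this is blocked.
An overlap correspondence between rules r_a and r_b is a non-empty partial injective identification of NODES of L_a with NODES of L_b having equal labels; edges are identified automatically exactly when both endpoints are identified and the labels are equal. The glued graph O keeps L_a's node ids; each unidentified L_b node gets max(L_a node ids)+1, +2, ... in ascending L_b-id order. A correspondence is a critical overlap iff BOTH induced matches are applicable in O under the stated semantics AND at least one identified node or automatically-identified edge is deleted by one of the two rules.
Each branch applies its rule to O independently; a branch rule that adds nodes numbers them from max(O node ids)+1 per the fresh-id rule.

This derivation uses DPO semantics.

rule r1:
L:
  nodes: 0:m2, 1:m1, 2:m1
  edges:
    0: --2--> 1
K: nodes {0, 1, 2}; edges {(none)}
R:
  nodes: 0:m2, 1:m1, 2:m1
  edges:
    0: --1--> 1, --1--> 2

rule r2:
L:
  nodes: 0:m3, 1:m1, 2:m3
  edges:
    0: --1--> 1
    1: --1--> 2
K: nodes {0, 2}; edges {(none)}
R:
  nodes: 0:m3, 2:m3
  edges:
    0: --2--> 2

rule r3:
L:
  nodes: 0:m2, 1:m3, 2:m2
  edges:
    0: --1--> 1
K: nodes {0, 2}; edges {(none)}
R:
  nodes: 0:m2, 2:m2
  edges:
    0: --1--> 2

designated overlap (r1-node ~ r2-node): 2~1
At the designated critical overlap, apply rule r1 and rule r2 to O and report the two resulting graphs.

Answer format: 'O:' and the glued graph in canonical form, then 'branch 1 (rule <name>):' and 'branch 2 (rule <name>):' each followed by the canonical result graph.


O:
nodes: 0:m2, 1:m1, 2:m1, 3:m3, 4:m3
edges: (0,1,2); (2,4,1); (3,2,1)
branch 1 (rule r1):
nodes: 0:m2, 1:m1, 2:m1, 3:m3, 4:m3
edges: (0,1,1); (0,2,1); (2,4,1); (3,2,1)
branch 2 (rule r2):
nodes: 0:m2, 1:m1, 3:m3, 4:m3
edges: (0,1,2); (3,4,2)


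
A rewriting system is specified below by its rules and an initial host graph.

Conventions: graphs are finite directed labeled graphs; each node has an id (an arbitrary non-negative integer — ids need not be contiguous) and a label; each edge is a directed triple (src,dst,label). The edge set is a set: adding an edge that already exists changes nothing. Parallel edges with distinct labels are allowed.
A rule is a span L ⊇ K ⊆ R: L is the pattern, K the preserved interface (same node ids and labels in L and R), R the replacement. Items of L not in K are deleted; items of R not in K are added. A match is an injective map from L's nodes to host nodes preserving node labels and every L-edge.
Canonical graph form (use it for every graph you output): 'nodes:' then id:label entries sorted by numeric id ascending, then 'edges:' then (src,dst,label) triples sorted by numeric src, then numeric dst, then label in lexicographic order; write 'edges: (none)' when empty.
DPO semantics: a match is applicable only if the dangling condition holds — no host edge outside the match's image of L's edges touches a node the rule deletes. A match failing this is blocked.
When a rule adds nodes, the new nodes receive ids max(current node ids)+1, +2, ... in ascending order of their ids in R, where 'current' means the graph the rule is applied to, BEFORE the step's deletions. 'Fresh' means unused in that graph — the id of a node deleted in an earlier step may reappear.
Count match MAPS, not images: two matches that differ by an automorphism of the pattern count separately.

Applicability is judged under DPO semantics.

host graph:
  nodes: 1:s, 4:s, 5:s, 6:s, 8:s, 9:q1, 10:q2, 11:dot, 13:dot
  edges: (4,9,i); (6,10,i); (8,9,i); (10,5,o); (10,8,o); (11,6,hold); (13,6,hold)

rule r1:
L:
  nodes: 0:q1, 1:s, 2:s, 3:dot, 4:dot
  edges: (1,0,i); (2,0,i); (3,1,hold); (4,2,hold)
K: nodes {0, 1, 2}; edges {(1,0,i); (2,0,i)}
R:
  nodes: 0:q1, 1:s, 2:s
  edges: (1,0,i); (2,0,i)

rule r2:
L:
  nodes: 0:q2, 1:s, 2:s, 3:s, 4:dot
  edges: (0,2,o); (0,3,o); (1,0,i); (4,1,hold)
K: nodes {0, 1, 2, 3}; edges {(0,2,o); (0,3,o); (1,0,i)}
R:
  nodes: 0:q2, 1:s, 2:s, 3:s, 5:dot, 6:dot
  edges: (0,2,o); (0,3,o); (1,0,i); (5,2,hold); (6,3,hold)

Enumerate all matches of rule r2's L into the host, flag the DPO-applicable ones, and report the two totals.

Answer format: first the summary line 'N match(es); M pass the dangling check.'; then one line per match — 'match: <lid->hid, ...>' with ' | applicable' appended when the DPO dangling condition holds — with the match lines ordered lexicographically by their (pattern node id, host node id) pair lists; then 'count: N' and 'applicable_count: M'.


4 match(es); 4 pass the dangling check.
match: 0->10, 1->6, 2->5, 3->8, 4->11 | applicable
match: 0->10, 1->6, 2->5, 3->8, 4->13 | applicable
match: 0->10, 1->6, 2->8, 3->5, 4->11 | applicable
match: 0->10, 1->6, 2->8, 3->5, 4->13 | applicable
count: 4
applicable_count: 4


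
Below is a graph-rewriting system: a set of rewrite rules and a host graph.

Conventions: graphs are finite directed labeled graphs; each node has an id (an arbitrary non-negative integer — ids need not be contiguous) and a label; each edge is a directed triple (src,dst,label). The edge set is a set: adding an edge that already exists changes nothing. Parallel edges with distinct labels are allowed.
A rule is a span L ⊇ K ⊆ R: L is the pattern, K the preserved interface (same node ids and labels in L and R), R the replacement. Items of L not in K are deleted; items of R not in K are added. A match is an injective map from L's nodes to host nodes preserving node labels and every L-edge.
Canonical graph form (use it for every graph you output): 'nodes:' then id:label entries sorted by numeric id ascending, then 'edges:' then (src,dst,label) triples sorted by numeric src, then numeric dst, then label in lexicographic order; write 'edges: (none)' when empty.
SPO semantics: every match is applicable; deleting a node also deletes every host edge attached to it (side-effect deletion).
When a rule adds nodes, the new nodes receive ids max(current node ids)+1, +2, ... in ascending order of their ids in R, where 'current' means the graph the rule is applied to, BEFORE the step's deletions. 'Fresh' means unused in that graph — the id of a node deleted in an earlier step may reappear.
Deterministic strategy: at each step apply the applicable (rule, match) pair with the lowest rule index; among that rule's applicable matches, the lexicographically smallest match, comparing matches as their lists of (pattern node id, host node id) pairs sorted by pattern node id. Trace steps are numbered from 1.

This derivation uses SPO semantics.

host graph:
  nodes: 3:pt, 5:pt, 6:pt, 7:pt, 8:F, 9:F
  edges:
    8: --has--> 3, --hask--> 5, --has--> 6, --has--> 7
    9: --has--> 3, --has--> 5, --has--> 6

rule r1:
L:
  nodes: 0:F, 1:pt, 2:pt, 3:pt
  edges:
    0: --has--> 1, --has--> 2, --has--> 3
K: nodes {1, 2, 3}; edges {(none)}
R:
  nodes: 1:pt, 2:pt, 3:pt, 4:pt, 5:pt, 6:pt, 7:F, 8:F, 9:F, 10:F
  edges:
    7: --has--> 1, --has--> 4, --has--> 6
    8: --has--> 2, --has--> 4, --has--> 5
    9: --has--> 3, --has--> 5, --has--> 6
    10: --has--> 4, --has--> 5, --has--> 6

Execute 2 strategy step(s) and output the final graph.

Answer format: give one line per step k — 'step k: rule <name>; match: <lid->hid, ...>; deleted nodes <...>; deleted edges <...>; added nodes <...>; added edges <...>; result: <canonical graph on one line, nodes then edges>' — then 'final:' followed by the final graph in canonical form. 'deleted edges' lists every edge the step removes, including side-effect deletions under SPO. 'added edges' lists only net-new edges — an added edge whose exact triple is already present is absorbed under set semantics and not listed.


step 1: rule r1; match: 0->8, 1->3, 2->6, 3->7; deleted nodes 8; deleted edges (8,3,has); (8,5,hask); (8,6,has); (8,7,has); added nodes 10, 11, 12, 13, 14, 15, 16; added edges (13,3,has); (13,10,has); (13,12,has); (14,6,has); (14,10,has); (14,11,has); (15,7,has); (15,11,has); (15,12,has); (16,10,has); (16,11,has); (16,12,has); result: nodes: 3:pt, 5:pt, 6:pt, 7:pt, 9:F, 10:pt, 11:pt, 12:pt, 13:F, 14:F, 15:F, 16:F edges: (9,3,has); (9,5,has); (9,6,has); (13,3,has); (13,10,has); (13,12,has); (14,6,has); (14,10,has); (14,11,has); (15,7,has); (15,11,has); (15,12,has); (16,10,has); (16,11,has); (16,12,has)
step 2: rule r1; match: 0->9, 1->3, 2->5, 3->6; deleted nodes 9; deleted edges (9,3,has); (9,5,has); (9,6,has); added nodes 17, 18, 19, 20, 21, 22, 23; added edges (20,3,has); (20,17,has); (20,19,has); (21,5,has); (21,17,has); (21,18,has); (22,6,has); (22,18,has); (22,19,has); (23,17,has); (23,18,has); (23,19,has); result: nodes: 3:pt, 5:pt, 6:pt, 7:pt, 10:pt, 11:pt, 12:pt, 13:F, 14:F, 15:F, 16:F, 17:pt, 18:pt, 19:pt, 20:F, 21:F, 22:F, 23:F edges: (13,3,has); (13,10,has); (13,12,has); (14,6,has); (14,10,has); (14,11,has); (15,7,has); (15,11,has); (15,12,has); (16,10,has); (16,11,has); (16,12,has); (20,3,has); (20,17,has); (20,19,has); (21,5,has); (21,17,has); (21,18,has); (22,6,has); (22,18,has); (22,19,has); (23,17,has); (23,18,has); (23,19,has)
final:
nodes: 3:pt, 5:pt, 6:pt, 7:pt, 10:pt, 11:pt, 12:pt, 13:F, 14:F, 15:F, 16:F, 17:pt, 18:pt, 19:pt, 20:F, 21:F, 22:F, 23:F
edges: (13,3,has); (13,10,has); (13,12,has); (14,6,has); (14,10,has); (14,11,has); (15,7,has); (15,11,has); (15,12,has); (16,10,has); (16,11,has); (16,12,has); (20,3,has); (20,17,has); (20,19,has); (21,5,has); (21,17,has); (21,18,has); (22,6,has); (22,18,has); (22,19,has); (23,17,has); (23,18,has); (23,19,has)


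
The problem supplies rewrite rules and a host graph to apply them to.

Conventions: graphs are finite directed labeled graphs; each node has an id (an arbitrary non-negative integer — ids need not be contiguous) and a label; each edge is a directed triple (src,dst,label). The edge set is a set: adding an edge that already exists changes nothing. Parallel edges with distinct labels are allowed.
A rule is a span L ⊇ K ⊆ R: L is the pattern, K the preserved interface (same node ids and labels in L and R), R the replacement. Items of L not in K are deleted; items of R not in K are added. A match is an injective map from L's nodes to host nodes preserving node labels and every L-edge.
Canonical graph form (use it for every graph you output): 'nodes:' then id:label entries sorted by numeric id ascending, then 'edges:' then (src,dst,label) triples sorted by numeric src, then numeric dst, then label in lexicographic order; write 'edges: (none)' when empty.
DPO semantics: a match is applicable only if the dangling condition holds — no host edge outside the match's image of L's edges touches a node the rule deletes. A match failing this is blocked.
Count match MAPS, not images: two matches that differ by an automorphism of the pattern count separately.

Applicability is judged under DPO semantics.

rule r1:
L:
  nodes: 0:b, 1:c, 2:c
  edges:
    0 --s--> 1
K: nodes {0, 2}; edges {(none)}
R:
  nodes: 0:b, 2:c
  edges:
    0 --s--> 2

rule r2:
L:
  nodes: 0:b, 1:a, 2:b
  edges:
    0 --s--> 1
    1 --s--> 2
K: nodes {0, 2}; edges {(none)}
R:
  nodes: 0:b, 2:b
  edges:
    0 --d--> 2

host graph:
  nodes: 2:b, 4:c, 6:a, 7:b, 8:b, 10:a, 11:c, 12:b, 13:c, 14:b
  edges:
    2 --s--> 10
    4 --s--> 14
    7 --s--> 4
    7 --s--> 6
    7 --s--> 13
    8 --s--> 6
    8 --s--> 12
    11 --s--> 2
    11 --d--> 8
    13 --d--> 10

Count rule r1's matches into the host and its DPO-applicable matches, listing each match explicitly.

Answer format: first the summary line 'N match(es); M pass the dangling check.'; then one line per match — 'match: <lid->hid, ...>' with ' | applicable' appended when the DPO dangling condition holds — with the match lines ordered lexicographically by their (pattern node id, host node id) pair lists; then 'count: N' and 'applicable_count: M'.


4 match(es); 0 pass the dangling check.
match: 0->7, 1->4, 2->11
match: 0->7, 1->4, 2->13
match: 0->7, 1->13, 2->4
match: 0->7, 1->13, 2->11
count: 4
applicable_count: 0


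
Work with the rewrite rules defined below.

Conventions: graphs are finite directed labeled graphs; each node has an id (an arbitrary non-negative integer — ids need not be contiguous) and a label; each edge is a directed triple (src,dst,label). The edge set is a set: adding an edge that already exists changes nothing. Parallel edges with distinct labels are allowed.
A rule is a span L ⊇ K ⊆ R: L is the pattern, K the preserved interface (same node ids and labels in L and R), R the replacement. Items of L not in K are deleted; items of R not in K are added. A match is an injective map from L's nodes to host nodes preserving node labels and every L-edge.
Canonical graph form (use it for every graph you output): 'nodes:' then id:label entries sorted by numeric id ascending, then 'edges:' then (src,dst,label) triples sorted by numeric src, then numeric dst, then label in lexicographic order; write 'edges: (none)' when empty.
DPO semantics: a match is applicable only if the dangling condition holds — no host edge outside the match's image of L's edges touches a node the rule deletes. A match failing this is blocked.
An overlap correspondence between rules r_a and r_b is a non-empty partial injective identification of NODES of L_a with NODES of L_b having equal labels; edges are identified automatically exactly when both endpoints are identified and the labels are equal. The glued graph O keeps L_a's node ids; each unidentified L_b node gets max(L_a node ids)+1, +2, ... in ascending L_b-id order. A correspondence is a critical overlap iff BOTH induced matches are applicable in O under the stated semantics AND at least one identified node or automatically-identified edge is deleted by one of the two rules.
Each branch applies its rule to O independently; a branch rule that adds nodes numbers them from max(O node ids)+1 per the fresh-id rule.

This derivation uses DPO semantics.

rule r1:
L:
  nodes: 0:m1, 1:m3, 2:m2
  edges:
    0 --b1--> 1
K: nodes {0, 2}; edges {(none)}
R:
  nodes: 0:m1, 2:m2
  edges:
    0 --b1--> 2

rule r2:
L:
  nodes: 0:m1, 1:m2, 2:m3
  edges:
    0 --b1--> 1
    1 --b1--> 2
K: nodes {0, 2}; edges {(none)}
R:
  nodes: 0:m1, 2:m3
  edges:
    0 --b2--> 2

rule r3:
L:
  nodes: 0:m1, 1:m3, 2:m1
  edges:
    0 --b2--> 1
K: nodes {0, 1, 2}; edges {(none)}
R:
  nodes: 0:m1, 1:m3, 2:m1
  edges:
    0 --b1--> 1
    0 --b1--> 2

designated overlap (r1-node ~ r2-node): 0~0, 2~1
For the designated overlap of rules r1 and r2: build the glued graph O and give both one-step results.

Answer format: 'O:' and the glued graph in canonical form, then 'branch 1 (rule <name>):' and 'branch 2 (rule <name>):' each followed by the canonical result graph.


O:
nodes: 0:m1, 1:m3, 2:m2, 3:m3
edges: (0,1,b1); (0,2,b1); (2,3,b1)
branch 1 (rule r1):
nodes: 0:m1, 2:m2, 3:m3
edges: (0,2,b1); (2,3,b1)
branch 2 (rule r2):
nodes: 0:m1, 1:m3, 3:m3
edges: (0,1,b1); (0,3,b2)


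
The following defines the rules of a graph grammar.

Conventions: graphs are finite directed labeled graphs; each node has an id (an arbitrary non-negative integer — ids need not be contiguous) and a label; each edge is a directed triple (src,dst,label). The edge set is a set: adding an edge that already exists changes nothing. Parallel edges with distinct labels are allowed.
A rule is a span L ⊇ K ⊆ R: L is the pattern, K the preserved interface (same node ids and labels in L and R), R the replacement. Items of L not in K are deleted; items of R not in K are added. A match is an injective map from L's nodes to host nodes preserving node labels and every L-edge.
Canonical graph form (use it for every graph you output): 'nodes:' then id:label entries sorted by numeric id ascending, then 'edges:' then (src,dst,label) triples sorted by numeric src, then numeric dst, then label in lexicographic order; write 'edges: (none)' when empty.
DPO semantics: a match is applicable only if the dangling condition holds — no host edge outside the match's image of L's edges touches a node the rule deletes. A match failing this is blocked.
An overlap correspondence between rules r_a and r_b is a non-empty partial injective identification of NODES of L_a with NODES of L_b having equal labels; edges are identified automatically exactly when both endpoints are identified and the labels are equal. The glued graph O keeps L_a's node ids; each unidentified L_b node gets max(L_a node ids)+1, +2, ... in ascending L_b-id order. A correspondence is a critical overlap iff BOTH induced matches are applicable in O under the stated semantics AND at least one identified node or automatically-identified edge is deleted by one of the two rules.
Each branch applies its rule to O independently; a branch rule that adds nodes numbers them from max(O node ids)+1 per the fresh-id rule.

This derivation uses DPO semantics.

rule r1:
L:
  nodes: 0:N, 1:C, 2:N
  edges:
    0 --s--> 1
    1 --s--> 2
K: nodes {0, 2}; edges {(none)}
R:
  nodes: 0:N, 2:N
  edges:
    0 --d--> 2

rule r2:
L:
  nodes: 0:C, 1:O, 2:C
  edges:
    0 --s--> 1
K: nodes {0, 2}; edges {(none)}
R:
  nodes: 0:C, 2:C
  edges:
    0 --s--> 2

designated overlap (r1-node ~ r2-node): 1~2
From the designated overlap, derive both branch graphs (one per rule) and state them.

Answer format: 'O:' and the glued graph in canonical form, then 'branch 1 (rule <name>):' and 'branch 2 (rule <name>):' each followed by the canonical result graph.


O:
nodes: 0:N, 1:C, 2:N, 3:C, 4:O
edges: (0,1,s); (1,2,s); (3,4,s)
branch 1 (rule r1):
nodes: 0:N, 2:N, 3:C, 4:O
edges: (0,2,d); (3,4,s)
branch 2 (rule r2):
nodes: 0:N, 1:C, 2:N, 3:C
edges: (0,1,s); (1,2,s); (3,1,s)


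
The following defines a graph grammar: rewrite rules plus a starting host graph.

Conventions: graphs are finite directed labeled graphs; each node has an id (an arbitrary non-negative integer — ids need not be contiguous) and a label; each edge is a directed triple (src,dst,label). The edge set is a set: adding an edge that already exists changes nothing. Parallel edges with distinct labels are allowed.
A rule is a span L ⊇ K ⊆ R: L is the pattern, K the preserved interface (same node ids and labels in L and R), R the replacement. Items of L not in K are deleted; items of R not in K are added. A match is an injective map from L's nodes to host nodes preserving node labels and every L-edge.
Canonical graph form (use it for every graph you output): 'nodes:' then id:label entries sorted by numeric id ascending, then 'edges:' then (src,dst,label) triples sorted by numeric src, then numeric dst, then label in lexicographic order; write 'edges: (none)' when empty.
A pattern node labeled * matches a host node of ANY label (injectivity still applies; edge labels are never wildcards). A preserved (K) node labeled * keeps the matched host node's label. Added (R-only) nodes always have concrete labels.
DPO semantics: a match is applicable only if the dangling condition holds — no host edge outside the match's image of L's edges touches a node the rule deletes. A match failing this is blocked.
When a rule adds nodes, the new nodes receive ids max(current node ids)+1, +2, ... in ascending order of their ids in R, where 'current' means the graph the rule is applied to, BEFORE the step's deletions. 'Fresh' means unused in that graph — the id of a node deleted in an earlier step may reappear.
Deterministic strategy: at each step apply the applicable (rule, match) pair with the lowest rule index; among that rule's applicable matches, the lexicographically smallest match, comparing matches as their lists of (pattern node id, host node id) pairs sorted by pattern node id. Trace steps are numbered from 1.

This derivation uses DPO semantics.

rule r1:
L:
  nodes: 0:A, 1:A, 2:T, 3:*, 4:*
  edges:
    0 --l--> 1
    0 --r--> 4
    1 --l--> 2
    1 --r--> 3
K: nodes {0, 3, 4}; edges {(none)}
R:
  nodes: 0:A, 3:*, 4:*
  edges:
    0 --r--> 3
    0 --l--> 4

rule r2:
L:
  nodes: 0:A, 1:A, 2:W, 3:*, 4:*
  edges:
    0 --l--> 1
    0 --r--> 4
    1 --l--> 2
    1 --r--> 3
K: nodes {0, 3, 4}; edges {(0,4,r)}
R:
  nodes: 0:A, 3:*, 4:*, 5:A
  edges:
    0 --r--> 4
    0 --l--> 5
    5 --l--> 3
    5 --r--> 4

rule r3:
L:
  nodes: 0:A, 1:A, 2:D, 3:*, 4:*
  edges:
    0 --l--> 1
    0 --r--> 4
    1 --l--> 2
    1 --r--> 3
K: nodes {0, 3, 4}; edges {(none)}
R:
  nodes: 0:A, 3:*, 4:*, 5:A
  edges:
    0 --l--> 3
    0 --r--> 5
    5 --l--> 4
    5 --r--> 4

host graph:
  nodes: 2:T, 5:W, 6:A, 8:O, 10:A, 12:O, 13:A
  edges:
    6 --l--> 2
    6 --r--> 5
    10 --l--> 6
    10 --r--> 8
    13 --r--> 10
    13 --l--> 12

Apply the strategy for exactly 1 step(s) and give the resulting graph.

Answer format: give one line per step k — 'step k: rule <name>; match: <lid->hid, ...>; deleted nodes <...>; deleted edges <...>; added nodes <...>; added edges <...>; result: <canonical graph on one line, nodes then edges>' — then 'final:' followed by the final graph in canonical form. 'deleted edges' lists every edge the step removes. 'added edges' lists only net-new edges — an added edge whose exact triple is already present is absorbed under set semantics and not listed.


step 1: rule r1; match: 0->10, 1->6, 2->2, 3->5, 4->8; deleted nodes 2, 6; deleted edges (6,2,l); (6,5,r); (10,6,l); (10,8,r); added nodes (none); added edges (10,5,r); (10,8,l); result: nodes: 5:W, 8:O, 10:A, 12:O, 13:A edges: (10,5,r); (10,8,l); (13,10,r); (13,12,l)
final:
nodes: 5:W, 8:O, 10:A, 12:O, 13:A
edges: (10,5,r); (10,8,l); (13,10,r); (13,12,l)
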